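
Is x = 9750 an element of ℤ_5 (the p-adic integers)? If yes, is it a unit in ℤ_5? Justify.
x ∈ ℤ_5 but not a unit; v_5(x) = 3 > 0

ℤ_5 = {x ∈ ℚ_5 : v_5(x) ≥ 0} and ℤ_5^× = {x ∈ ℤ_5 : v_5(x) = 0}. Here v_5(9750) = v_5(num) − v_5(den) = 3; compare against these criteria.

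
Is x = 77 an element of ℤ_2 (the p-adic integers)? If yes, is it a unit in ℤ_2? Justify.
x ∈ ℤ_2^× (unit); v_2(x) = 0

ℤ_2 = {x ∈ ℚ_2 : v_2(x) ≥ 0} and ℤ_2^× = {x ∈ ℤ_2 : v_2(x) = 0}. Here v_2(77) = v_2(num) − v_2(den) = 0; compare against these criteria.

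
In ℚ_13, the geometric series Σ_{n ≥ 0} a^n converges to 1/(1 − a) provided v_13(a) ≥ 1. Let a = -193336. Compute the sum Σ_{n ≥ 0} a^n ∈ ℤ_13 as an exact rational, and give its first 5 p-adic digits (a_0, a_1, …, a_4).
Σ a^n = 1/(1 − a) = 1/193337;  first 5 digits = (1, 0, 0, 3, 6)

v_13(a) = 3 ≥ 1, so the series converges in ℤ_13 to 1/(1 − a) = 1/(1 − (-193336)) = 1/193337. Expand this rational in ℤ_13: compute digits iteratively via d_i = x_i mod 13, x_{i+1} = (x_i − d_i)/13. The first 5 digits are (1, 0, 0, 3, 6).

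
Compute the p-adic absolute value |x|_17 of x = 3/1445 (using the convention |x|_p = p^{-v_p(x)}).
|3/1445|_17 = 289

Step 1 — compute v_17(x) by factoring powers of 17 out of the numerator and denominator: v_17(3/1445) = -2. Step 2 — apply |x|_p = p^{-v_p(x)} = 17^{2} = 289.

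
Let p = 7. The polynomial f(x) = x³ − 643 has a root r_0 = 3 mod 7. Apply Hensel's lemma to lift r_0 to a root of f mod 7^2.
r_1 = 24 (mod 49)

Hensel: r_{i+1} = r_i − f(r_i)/f′(r_i) mod 7^{i+2}, where f′(x) = 3x². Iterate:
  r_0 = 3 (mod 7)
  r_1 = 24 (mod 49)
Final: r = 24 with f(r) ≡ 0 mod 7^2.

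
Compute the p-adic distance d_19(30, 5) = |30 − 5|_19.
d_19(30, 5) = 1

Step 1 — x − y = 30 − 5 = 25. Step 2 — v_19(25) = 0 (factor: 25 = (19^0 · 25); the sign does not affect v_p). Step 3 — |x − y|_19 = 19^{0} = 1.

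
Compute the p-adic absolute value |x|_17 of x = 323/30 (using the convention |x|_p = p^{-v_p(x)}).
|323/30|_17 = 1/17

Step 1 — compute v_17(x) by factoring powers of 17 out of the numerator and denominator: v_17(323/30) = 1. Step 2 — apply |x|_p = p^{-v_p(x)} = 17^{-1} = 1/17.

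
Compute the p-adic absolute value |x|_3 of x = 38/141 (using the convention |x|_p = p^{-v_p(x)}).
|38/141|_3 = 3

Step 1 — compute v_3(x) by factoring powers of 3 out of the numerator and denominator: v_3(38/141) = -1. Step 2 — apply |x|_p = p^{-v_p(x)} = 3^{1} = 3.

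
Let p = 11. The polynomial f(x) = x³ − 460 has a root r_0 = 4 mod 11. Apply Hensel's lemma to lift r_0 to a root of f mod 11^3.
r_2 = 224 (mod 1331)

Hensel: r_{i+1} = r_i − f(r_i)/f′(r_i) mod 11^{i+2}, where f′(x) = 3x². Iterate:
  r_0 = 4 (mod 11)
  r_1 = 103 (mod 121)
  r_2 = 224 (mod 1331)
Final: r = 224 with f(r) ≡ 0 mod 11^3.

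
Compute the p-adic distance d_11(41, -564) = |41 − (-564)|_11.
d_11(41, -564) = 1/121

Step 1 — x − y = 41 − (-564) = 605. Step 2 — v_11(605) = 2 (factor: 605 = (11^2 · 5); the sign does not affect v_p). Step 3 — |x − y|_11 = 11^{-2} = 1/121.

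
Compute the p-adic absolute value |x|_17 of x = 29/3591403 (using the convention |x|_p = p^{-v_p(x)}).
|29/3591403|_17 = 83521

Step 1 — compute v_17(x) by factoring powers of 17 out of the numerator and denominator: v_17(29/3591403) = -4. Step 2 — apply |x|_p = p^{-v_p(x)} = 17^{4} = 83521.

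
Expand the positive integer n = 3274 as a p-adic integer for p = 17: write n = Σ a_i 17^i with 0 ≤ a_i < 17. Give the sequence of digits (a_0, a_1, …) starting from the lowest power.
(a_0, a_1, …) = (10, 5, 11)

Repeated division by 17 gives the digits low-to-high: 3274 = 10 + 5·17^1 + 11·17^2. Digit sequence: (10, 5, 11).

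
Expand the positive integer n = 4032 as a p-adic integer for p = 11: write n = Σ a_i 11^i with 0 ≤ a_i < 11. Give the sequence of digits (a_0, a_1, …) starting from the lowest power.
(a_0, a_1, …) = (6, 3, 0, 3)

Repeated division by 11 gives the digits low-to-high: 4032 = 6 + 3·11^1 + 3·11^3. Digit sequence: (6, 3, 0, 3).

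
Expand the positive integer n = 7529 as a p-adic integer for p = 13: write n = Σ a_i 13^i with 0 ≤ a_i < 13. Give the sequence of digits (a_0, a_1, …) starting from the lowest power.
(a_0, a_1, …) = (2, 7, 5, 3)

Repeated division by 13 gives the digits low-to-high: 7529 = 2 + 7·13^1 + 5·13^2 + 3·13^3. Digit sequence: (2, 7, 5, 3).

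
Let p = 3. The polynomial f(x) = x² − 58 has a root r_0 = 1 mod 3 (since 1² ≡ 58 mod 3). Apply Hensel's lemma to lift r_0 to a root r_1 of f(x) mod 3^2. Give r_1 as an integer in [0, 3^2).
r_1 = 7 (mod 9)

Hensel's recurrence: r_{i+1} = r_i − f(r_i)·(f′(r_i))^{-1} mod 3^{i+2}, with f′(x) = 2x. Iterate:
  r_0 = 1 (mod 3)
  r_1 = 7 (mod 9)
Final: r_1 = 7, and one checks f(r_1) ≡ 0 mod 3^2.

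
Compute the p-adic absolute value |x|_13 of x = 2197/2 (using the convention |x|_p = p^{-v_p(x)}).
|2197/2|_13 = 1/2197

Step 1 — compute v_13(x) by factoring powers of 13 out of the numerator and denominator: v_13(2197/2) = 3. Step 2 — apply |x|_p = p^{-v_p(x)} = 13^{-3} = 1/2197.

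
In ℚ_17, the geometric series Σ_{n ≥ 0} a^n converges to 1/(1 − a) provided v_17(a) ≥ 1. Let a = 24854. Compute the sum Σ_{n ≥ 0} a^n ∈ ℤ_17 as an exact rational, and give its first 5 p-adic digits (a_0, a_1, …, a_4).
Σ a^n = 1/(1 − a) = -1/24853;  first 5 digits = (1, 0, 1, 5, 1)

v_17(a) = 2 ≥ 1, so the series converges in ℤ_17 to 1/(1 − a) = 1/(1 − 24854) = -1/24853. Expand this rational in ℤ_17: compute digits iteratively via d_i = x_i mod 17, x_{i+1} = (x_i − d_i)/17. The first 5 digits are (1, 0, 1, 5, 1).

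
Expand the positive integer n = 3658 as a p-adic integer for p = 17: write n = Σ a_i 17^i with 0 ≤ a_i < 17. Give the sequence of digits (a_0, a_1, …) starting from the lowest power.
(a_0, a_1, …) = (3, 11, 12)

Repeated division by 17 gives the digits low-to-high: 3658 = 3 + 11·17^1 + 12·17^2. Digit sequence: (3, 11, 12).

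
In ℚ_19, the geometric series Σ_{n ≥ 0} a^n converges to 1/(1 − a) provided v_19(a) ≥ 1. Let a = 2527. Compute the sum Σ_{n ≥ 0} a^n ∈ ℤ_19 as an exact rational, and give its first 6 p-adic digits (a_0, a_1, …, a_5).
Σ a^n = 1/(1 − a) = -1/2526;  first 6 digits = (1, 0, 7, 0, 11, 2)

v_19(a) = 2 ≥ 1, so the series converges in ℤ_19 to 1/(1 − a) = 1/(1 − 2527) = -1/2526. Expand this rational in ℤ_19: compute digits iteratively via d_i = x_i mod 19, x_{i+1} = (x_i − d_i)/19. The first 6 digits are (1, 0, 7, 0, 11, 2).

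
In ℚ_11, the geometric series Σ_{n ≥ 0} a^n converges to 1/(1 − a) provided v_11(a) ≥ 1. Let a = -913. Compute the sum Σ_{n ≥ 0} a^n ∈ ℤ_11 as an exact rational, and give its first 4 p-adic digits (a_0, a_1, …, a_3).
Σ a^n = 1/(1 − a) = 1/914;  first 4 digits = (1, 5, 6, 2)

v_11(a) = 1 ≥ 1, so the series converges in ℤ_11 to 1/(1 − a) = 1/(1 − (-913)) = 1/914. Expand this rational in ℤ_11: compute digits iteratively via d_i = x_i mod 11, x_{i+1} = (x_i − d_i)/11. The first 4 digits are (1, 5, 6, 2).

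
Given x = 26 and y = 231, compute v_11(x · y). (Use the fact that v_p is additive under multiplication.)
v_11(6006) = 1

v_p(x) = 0 (factor: 26 = 11^0 · 26); v_p(y) = 1 (factor: 231 = 11^1 · 21). Additivity: v_p(xy) = v_p(x) + v_p(y) = 0 + 1 = 1. (Direct check: xy = 6006 = 11^1 · (546).)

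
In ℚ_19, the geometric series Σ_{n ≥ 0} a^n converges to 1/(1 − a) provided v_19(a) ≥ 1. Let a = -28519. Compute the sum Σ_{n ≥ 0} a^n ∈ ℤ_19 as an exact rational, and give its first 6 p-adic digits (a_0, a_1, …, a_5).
Σ a^n = 1/(1 − a) = 1/28520;  first 6 digits = (1, 0, 16, 14, 8, 5)

v_19(a) = 2 ≥ 1, so the series converges in ℤ_19 to 1/(1 − a) = 1/(1 − (-28519)) = 1/28520. Expand this rational in ℤ_19: compute digits iteratively via d_i = x_i mod 19, x_{i+1} = (x_i − d_i)/19. The first 6 digits are (1, 0, 16, 14, 8, 5).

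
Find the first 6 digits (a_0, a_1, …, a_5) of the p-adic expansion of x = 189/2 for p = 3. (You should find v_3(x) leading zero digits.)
(a_0, …, a_5) = (0, 0, 0, 2, 2, 1)

v_3(189/2) = 3, so a_0 = ... = a_2 = 0. Factor out: x = 3^3 · u with u = 7/2 a unit in ℤ_3. Expand u iteratively via a_{v+i} = u_i mod 3, u_{i+1} = (u_i − a_{v+i})/3:
  u_0 = 7/2;  a_3 = 2;  u_1 = (u_0 − 2)/3 = 1/2
  u_1 = 1/2;  a_4 = 2;  u_2 = (u_1 − 2)/3 = -1/2
  u_2 = -1/2;  a_5 = 1;  u_3 = (u_2 − 1)/3 = -1/2
Digits: (0, 0, 0, 2, 2, 1).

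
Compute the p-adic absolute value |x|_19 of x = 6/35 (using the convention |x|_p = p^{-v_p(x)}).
|6/35|_19 = 1

Step 1 — compute v_19(x) by factoring powers of 19 out of the numerator and denominator: v_19(6/35) = 0. Step 2 — apply |x|_p = p^{-v_p(x)} = 19^{0} = 1.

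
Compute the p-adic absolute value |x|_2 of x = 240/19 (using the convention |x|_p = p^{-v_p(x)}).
|240/19|_2 = 1/16

Step 1 — compute v_2(x) by factoring powers of 2 out of the numerator and denominator: v_2(240/19) = 4. Step 2 — apply |x|_p = p^{-v_p(x)} = 2^{-4} = 1/16.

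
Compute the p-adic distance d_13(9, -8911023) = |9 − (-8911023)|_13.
d_13(9, -8911023) = 1/371293

Step 1 — x − y = 9 − (-8911023) = 8911032. Step 2 — v_13(8911032) = 5 (factor: 8911032 = (13^5 · 24); the sign does not affect v_p). Step 3 — |x − y|_13 = 13^{-5} = 1/371293.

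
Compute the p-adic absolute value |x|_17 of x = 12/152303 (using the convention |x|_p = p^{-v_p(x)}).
|12/152303|_17 = 4913

Step 1 — compute v_17(x) by factoring powers of 17 out of the numerator and denominator: v_17(12/152303) = -3. Step 2 — apply |x|_p = p^{-v_p(x)} = 17^{3} = 4913.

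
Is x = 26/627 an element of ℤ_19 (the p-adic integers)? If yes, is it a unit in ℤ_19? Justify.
x ∉ ℤ_19 (v_19(x) = -1 < 0)

ℤ_19 = {x ∈ ℚ_19 : v_19(x) ≥ 0} and ℤ_19^× = {x ∈ ℤ_19 : v_19(x) = 0}. Here v_19(26/627) = v_19(num) − v_19(den) = -1; compare against these criteria.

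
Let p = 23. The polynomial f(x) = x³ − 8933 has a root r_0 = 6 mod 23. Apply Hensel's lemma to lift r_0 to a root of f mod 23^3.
r_2 = 8585 (mod 12167)

Hensel: r_{i+1} = r_i − f(r_i)/f′(r_i) mod 23^{i+2}, where f′(x) = 3x². Iterate:
  r_0 = 6 (mod 23)
  r_1 = 121 (mod 529)
  r_2 = 8585 (mod 12167)
Final: r = 8585 with f(r) ≡ 0 mod 23^3.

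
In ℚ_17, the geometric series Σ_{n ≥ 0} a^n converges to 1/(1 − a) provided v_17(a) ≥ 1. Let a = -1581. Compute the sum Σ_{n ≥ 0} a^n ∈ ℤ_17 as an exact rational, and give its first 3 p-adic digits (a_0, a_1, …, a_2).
Σ a^n = 1/(1 − a) = 1/1582;  first 3 digits = (1, 9, 7)

v_17(a) = 1 ≥ 1, so the series converges in ℤ_17 to 1/(1 − a) = 1/(1 − (-1581)) = 1/1582. Expand this rational in ℤ_17: compute digits iteratively via d_i = x_i mod 17, x_{i+1} = (x_i − d_i)/17. The first 3 digits are (1, 9, 7).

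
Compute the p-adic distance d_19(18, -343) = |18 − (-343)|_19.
d_19(18, -343) = 1/361

Step 1 — x − y = 18 − (-343) = 361. Step 2 — v_19(361) = 2 (factor: 361 = (19^2 · 1); the sign does not affect v_p). Step 3 — |x − y|_19 = 19^{-2} = 1/361.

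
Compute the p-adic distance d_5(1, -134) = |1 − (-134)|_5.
d_5(1, -134) = 1/5

Step 1 — x − y = 1 − (-134) = 135. Step 2 — v_5(135) = 1 (factor: 135 = (5^1 · 27); the sign does not affect v_p). Step 3 — |x − y|_5 = 5^{-1} = 1/5.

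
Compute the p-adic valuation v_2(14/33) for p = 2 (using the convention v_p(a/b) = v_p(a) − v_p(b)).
v_2(14/33) = 1

Factor powers of 2 from the numerator and denominator of the reduced fraction: 14 = 2^1 · 7 and 33 = 2^0 · 33. Apply v_p(a/b) = v_p(a) − v_p(b): v_2(14/33) = 1 − 0 = 1.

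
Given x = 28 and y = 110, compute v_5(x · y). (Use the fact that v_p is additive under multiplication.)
v_5(3080) = 1

v_p(x) = 0 (factor: 28 = 5^0 · 28); v_p(y) = 1 (factor: 110 = 5^1 · 22). Additivity: v_p(xy) = v_p(x) + v_p(y) = 0 + 1 = 1. (Direct check: xy = 3080 = 5^1 · (616).)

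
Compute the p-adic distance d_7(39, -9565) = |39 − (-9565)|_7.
d_7(39, -9565) = 1/2401

Step 1 — x − y = 39 − (-9565) = 9604. Step 2 — v_7(9604) = 4 (factor: 9604 = (7^4 · 4); the sign does not affect v_p). Step 3 — |x − y|_7 = 7^{-4} = 1/2401.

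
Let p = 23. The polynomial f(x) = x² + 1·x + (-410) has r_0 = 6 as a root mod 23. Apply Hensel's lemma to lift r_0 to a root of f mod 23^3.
r_2 = 604 (mod 12167)

Hensel: r_{i+1} = r_i − f(r_i)·(f′(r_i))^{-1} mod 23^{i+2}, f′(x) = 2x + 1. Iterate:
  r_0 = 6 (mod 23)
  r_1 = 75 (mod 529)
  r_2 = 604 (mod 12167)
Final: r = 604 satisfies f(r) ≡ 0 mod 23^3.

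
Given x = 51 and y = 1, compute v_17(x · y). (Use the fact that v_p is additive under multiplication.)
v_17(51) = 1

v_p(x) = 1 (factor: 51 = 17^1 · 3); v_p(y) = 0 (factor: 1 = 17^0 · 1). Additivity: v_p(xy) = v_p(x) + v_p(y) = 1 + 0 = 1. (Direct check: xy = 51 = 17^1 · (3).)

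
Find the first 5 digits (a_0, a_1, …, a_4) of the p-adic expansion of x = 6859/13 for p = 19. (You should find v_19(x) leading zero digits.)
(a_0, …, a_4) = (0, 0, 0, 3, 13)

v_19(6859/13) = 3, so a_0 = ... = a_2 = 0. Factor out: x = 19^3 · u with u = 1/13 a unit in ℤ_19. Expand u iteratively via a_{v+i} = u_i mod 19, u_{i+1} = (u_i − a_{v+i})/19:
  u_0 = 1/13;  a_3 = 3;  u_1 = (u_0 − 3)/19 = -2/13
  u_1 = -2/13;  a_4 = 13;  u_2 = (u_1 − 13)/19 = -9/13
Digits: (0, 0, 0, 3, 13).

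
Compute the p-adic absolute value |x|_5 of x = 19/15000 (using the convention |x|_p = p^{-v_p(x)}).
|19/15000|_5 = 625

Step 1 — compute v_5(x) by factoring powers of 5 out of the numerator and denominator: v_5(19/15000) = -4. Step 2 — apply |x|_p = p^{-v_p(x)} = 5^{4} = 625.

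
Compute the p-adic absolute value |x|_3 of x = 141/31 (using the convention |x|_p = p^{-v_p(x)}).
|141/31|_3 = 1/3

Step 1 — compute v_3(x) by factoring powers of 3 out of the numerator and denominator: v_3(141/31) = 1. Step 2 — apply |x|_p = p^{-v_p(x)} = 3^{-1} = 1/3.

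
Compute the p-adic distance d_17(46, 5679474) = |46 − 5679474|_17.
d_17(46, 5679474) = 1/1419857

Step 1 — x − y = 46 − 5679474 = -5679428. Step 2 — v_17(-5679428) = 5 (factor: -5679428 = −(17^5 · 4); the sign does not affect v_p). Step 3 — |x − y|_17 = 17^{-5} = 1/1419857.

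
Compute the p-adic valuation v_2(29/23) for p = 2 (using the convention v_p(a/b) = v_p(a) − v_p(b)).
v_2(29/23) = 0

Factor powers of 2 from the numerator and denominator of the reduced fraction: 29 = 2^0 · 29 and 23 = 2^0 · 23. Apply v_p(a/b) = v_p(a) − v_p(b): v_2(29/23) = 0 − 0 = 0.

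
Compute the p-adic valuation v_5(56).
v_5(56) = 0

v_5(n) is the largest exponent k such that 5^k divides n. Factor out: 56 = 5^0 · 56. (Sign doesn't affect v_p.) So v_5(56) = 0.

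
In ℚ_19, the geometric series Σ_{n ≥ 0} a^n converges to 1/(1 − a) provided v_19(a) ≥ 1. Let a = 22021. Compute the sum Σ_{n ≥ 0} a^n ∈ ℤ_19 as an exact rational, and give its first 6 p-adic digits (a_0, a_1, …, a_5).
Σ a^n = 1/(1 − a) = -1/22020;  first 6 digits = (1, 0, 4, 3, 16, 5)

v_19(a) = 2 ≥ 1, so the series converges in ℤ_19 to 1/(1 − a) = 1/(1 − 22021) = -1/22020. Expand this rational in ℤ_19: compute digits iteratively via d_i = x_i mod 19, x_{i+1} = (x_i − d_i)/19. The first 6 digits are (1, 0, 4, 3, 16, 5).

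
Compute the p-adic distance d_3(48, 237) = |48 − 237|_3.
d_3(48, 237) = 1/27

Step 1 — x − y = 48 − 237 = -189. Step 2 — v_3(-189) = 3 (factor: -189 = −(3^3 · 7); the sign does not affect v_p). Step 3 — |x − y|_3 = 3^{-3} = 1/27.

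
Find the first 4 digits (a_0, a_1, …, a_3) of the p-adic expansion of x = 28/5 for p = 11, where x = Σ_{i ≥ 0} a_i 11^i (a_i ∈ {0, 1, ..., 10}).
(a_0, …, a_3) = (10, 4, 4, 4)

v_11(28/5) = 0 (numerator and denominator both coprime to 11), so x ∈ ℤ_11^×. Compute digits iteratively via a_i = x_i mod 11, x_{i+1} = (x_i − a_i)/11, with x_0 = x:
  x_0 = 28/5;  a_0 = 10;  x_1 = (x_0 − 10)/11 = -2/5
  x_1 = -2/5;  a_1 = 4;  x_2 = (x_1 − 4)/11 = -2/5
  x_2 = -2/5;  a_2 = 4;  x_3 = (x_2 − 4)/11 = -2/5
  x_3 = -2/5;  a_3 = 4;  x_4 = (x_3 − 4)/11 = -2/5
Digits: (10, 4, 4, 4).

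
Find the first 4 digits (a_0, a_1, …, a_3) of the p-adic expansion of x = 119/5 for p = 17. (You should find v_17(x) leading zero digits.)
(a_0, …, a_3) = (0, 15, 6, 3)

v_17(119/5) = 1, so a_0 = ... = a_0 = 0. Factor out: x = 17^1 · u with u = 7/5 a unit in ℤ_17. Expand u iteratively via a_{v+i} = u_i mod 17, u_{i+1} = (u_i − a_{v+i})/17:
  u_0 = 7/5;  a_1 = 15;  u_1 = (u_0 − 15)/17 = -4/5
  u_1 = -4/5;  a_2 = 6;  u_2 = (u_1 − 6)/17 = -2/5
  u_2 = -2/5;  a_3 = 3;  u_3 = (u_2 − 3)/17 = -1/5
Digits: (0, 15, 6, 3).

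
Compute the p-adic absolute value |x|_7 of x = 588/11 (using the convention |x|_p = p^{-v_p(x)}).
|588/11|_7 = 1/49

Step 1 — compute v_7(x) by factoring powers of 7 out of the numerator and denominator: v_7(588/11) = 2. Step 2 — apply |x|_p = p^{-v_p(x)} = 7^{-2} = 1/49.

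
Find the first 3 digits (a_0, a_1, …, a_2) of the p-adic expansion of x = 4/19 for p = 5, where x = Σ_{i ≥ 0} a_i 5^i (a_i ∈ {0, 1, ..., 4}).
(a_0, …, a_2) = (1, 3, 2)

v_5(4/19) = 0 (numerator and denominator both coprime to 5), so x ∈ ℤ_5^×. Compute digits iteratively via a_i = x_i mod 5, x_{i+1} = (x_i − a_i)/5, with x_0 = x:
  x_0 = 4/19;  a_0 = 1;  x_1 = (x_0 − 1)/5 = -3/19
  x_1 = -3/19;  a_1 = 3;  x_2 = (x_1 − 3)/5 = -12/19
  x_2 = -12/19;  a_2 = 2;  x_3 = (x_2 − 2)/5 = -10/19
Digits: (1, 3, 2).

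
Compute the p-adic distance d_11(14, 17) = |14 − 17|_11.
d_11(14, 17) = 1

Step 1 — x − y = 14 − 17 = -3. Step 2 — v_11(-3) = 0 (factor: -3 = −(11^0 · 3); the sign does not affect v_p). Step 3 — |x − y|_11 = 11^{0} = 1.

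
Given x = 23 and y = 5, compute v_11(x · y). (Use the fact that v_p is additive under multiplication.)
v_11(115) = 0

v_p(x) = 0 (factor: 23 = 11^0 · 23); v_p(y) = 0 (factor: 5 = 11^0 · 5). Additivity: v_p(xy) = v_p(x) + v_p(y) = 0 + 0 = 0. (Direct check: xy = 115 = 11^0 · (115).)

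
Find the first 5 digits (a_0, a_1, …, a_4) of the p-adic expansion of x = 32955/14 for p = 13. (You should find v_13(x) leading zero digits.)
(a_0, …, a_4) = (0, 0, 0, 2, 12)

v_13(32955/14) = 3, so a_0 = ... = a_2 = 0. Factor out: x = 13^3 · u with u = 15/14 a unit in ℤ_13. Expand u iteratively via a_{v+i} = u_i mod 13, u_{i+1} = (u_i − a_{v+i})/13:
  u_0 = 15/14;  a_3 = 2;  u_1 = (u_0 − 2)/13 = -1/14
  u_1 = -1/14;  a_4 = 12;  u_2 = (u_1 − 12)/13 = -13/14
Digits: (0, 0, 0, 2, 12).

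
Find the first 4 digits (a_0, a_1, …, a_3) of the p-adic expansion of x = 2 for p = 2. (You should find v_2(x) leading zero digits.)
(a_0, …, a_3) = (0, 1, 0, 0)

v_2(2) = 1, so a_0 = ... = a_0 = 0. Factor out: x = 2^1 · u with u = 1 a unit in ℤ_2. Expand u iteratively via a_{v+i} = u_i mod 2, u_{i+1} = (u_i − a_{v+i})/2:
  u_0 = 1;  a_1 = 1;  u_1 = (u_0 − 1)/2 = 0
  u_1 = 0;  a_2 = 0;  u_2 = (u_1 − 0)/2 = 0
  u_2 = 0;  a_3 = 0;  u_3 = (u_2 − 0)/2 = 0
Digits: (0, 1, 0, 0).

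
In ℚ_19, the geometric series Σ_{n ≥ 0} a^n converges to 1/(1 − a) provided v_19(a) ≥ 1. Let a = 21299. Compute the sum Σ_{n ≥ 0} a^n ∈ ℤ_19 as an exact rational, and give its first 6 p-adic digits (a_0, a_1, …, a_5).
Σ a^n = 1/(1 − a) = -1/21298;  first 6 digits = (1, 0, 2, 3, 4, 12)

v_19(a) = 2 ≥ 1, so the series converges in ℤ_19 to 1/(1 − a) = 1/(1 − 21299) = -1/21298. Expand this rational in ℤ_19: compute digits iteratively via d_i = x_i mod 19, x_{i+1} = (x_i − d_i)/19. The first 6 digits are (1, 0, 2, 3, 4, 12).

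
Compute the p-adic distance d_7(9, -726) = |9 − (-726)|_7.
d_7(9, -726) = 1/49

Step 1 — x − y = 9 − (-726) = 735. Step 2 — v_7(735) = 2 (factor: 735 = (7^2 · 15); the sign does not affect v_p). Step 3 — |x − y|_7 = 7^{-2} = 1/49.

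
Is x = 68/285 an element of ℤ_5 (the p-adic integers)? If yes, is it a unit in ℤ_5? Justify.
x ∉ ℤ_5 (v_5(x) = -1 < 0)

ℤ_5 = {x ∈ ℚ_5 : v_5(x) ≥ 0} and ℤ_5^× = {x ∈ ℤ_5 : v_5(x) = 0}. Here v_5(68/285) = v_5(num) − v_5(den) = -1; compare against these criteria.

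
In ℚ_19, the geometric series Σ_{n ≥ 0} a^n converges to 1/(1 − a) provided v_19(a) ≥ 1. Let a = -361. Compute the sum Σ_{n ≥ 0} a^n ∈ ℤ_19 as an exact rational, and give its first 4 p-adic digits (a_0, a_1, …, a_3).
Σ a^n = 1/(1 − a) = 1/362;  first 4 digits = (1, 0, 18, 18)

v_19(a) = 2 ≥ 1, so the series converges in ℤ_19 to 1/(1 − a) = 1/(1 − (-361)) = 1/362. Expand this rational in ℤ_19: compute digits iteratively via d_i = x_i mod 19, x_{i+1} = (x_i − d_i)/19. The first 4 digits are (1, 0, 18, 18).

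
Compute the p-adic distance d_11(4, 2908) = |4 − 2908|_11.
d_11(4, 2908) = 1/121

Step 1 — x − y = 4 − 2908 = -2904. Step 2 — v_11(-2904) = 2 (factor: -2904 = −(11^2 · 24); the sign does not affect v_p). Step 3 — |x − y|_11 = 11^{-2} = 1/121.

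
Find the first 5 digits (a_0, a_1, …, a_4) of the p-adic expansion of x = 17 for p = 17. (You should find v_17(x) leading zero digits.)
(a_0, …, a_4) = (0, 1, 0, 0, 0)

v_17(17) = 1, so a_0 = ... = a_0 = 0. Factor out: x = 17^1 · u with u = 1 a unit in ℤ_17. Expand u iteratively via a_{v+i} = u_i mod 17, u_{i+1} = (u_i − a_{v+i})/17:
  u_0 = 1;  a_1 = 1;  u_1 = (u_0 − 1)/17 = 0
  u_1 = 0;  a_2 = 0;  u_2 = (u_1 − 0)/17 = 0
  u_2 = 0;  a_3 = 0;  u_3 = (u_2 − 0)/17 = 0
  u_3 = 0;  a_4 = 0;  u_4 = (u_3 − 0)/17 = 0
Digits: (0, 1, 0, 0, 0).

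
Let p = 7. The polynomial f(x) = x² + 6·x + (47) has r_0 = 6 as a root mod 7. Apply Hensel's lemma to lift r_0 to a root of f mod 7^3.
r_2 = 111 (mod 343)

Hensel: r_{i+1} = r_i − f(r_i)·(f′(r_i))^{-1} mod 7^{i+2}, f′(x) = 2x + 6. Iterate:
  r_0 = 6 (mod 7)
  r_1 = 13 (mod 49)
  r_2 = 111 (mod 343)
Final: r = 111 satisfies f(r) ≡ 0 mod 7^3.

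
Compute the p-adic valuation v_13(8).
v_13(8) = 0

v_13(n) is the largest exponent k such that 13^k divides n. Factor out: 8 = 13^0 · 8. (Sign doesn't affect v_p.) So v_13(8) = 0.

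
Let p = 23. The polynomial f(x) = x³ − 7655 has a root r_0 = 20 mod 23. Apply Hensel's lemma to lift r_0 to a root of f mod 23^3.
r_2 = 66 (mod 12167)

Hensel: r_{i+1} = r_i − f(r_i)/f′(r_i) mod 23^{i+2}, where f′(x) = 3x². Iterate:
  r_0 = 20 (mod 23)
  r_1 = 66 (mod 529)
  r_2 = 66 (mod 12167)
Final: r = 66 with f(r) ≡ 0 mod 23^3.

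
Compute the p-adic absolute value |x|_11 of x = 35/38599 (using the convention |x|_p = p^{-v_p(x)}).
|35/38599|_11 = 1331

Step 1 — compute v_11(x) by factoring powers of 11 out of the numerator and denominator: v_11(35/38599) = -3. Step 2 — apply |x|_p = p^{-v_p(x)} = 11^{3} = 1331.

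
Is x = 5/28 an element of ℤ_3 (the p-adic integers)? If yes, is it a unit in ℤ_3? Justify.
x ∈ ℤ_3^× (unit); v_3(x) = 0

ℤ_3 = {x ∈ ℚ_3 : v_3(x) ≥ 0} and ℤ_3^× = {x ∈ ℤ_3 : v_3(x) = 0}. Here v_3(5/28) = v_3(num) − v_3(den) = 0; compare against these criteria.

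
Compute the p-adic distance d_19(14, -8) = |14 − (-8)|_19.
d_19(14, -8) = 1

Step 1 — x − y = 14 − (-8) = 22. Step 2 — v_19(22) = 0 (factor: 22 = (19^0 · 22); the sign does not affect v_p). Step 3 — |x − y|_19 = 19^{0} = 1.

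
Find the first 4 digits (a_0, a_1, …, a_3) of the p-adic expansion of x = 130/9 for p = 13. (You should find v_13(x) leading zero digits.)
(a_0, …, a_3) = (0, 4, 7, 11)

v_13(130/9) = 1, so a_0 = ... = a_0 = 0. Factor out: x = 13^1 · u with u = 10/9 a unit in ℤ_13. Expand u iteratively via a_{v+i} = u_i mod 13, u_{i+1} = (u_i − a_{v+i})/13:
  u_0 = 10/9;  a_1 = 4;  u_1 = (u_0 − 4)/13 = -2/9
  u_1 = -2/9;  a_2 = 7;  u_2 = (u_1 − 7)/13 = -5/9
  u_2 = -5/9;  a_3 = 11;  u_3 = (u_2 − 11)/13 = -8/9
Digits: (0, 4, 7, 11).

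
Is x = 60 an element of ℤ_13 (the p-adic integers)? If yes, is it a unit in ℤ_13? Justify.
x ∈ ℤ_13^× (unit); v_13(x) = 0

ℤ_13 = {x ∈ ℚ_13 : v_13(x) ≥ 0} and ℤ_13^× = {x ∈ ℤ_13 : v_13(x) = 0}. Here v_13(60) = v_13(num) − v_13(den) = 0; compare against these criteria.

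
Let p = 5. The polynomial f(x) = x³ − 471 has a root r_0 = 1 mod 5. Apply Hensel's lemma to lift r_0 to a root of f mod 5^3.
r_2 = 16 (mod 125)

Hensel: r_{i+1} = r_i − f(r_i)/f′(r_i) mod 5^{i+2}, where f′(x) = 3x². Iterate:
  r_0 = 1 (mod 5)
  r_1 = 16 (mod 25)
  r_2 = 16 (mod 125)
Final: r = 16 with f(r) ≡ 0 mod 5^3.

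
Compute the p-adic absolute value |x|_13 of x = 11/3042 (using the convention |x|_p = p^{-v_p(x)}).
|11/3042|_13 = 169

Step 1 — compute v_13(x) by factoring powers of 13 out of the numerator and denominator: v_13(11/3042) = -2. Step 2 — apply |x|_p = p^{-v_p(x)} = 13^{2} = 169.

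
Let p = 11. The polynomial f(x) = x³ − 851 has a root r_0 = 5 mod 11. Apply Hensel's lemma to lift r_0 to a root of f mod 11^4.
r_3 = 7628 (mod 14641)

Hensel: r_{i+1} = r_i − f(r_i)/f′(r_i) mod 11^{i+2}, where f′(x) = 3x². Iterate:
  r_0 = 5 (mod 11)
  r_1 = 5 (mod 121)
  r_2 = 973 (mod 1331)
  r_3 = 7628 (mod 14641)
Final: r = 7628 with f(r) ≡ 0 mod 11^4.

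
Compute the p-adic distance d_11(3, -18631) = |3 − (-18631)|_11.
d_11(3, -18631) = 1/1331

Step 1 — x − y = 3 − (-18631) = 18634. Step 2 — v_11(18634) = 3 (factor: 18634 = (11^3 · 14); the sign does not affect v_p). Step 3 — |x − y|_11 = 11^{-3} = 1/1331.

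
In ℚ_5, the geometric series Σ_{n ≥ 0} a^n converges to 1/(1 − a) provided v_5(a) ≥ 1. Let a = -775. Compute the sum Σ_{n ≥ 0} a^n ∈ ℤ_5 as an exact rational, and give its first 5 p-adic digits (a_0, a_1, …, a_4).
Σ a^n = 1/(1 − a) = 1/776;  first 5 digits = (1, 0, 4, 3, 4)

v_5(a) = 2 ≥ 1, so the series converges in ℤ_5 to 1/(1 − a) = 1/(1 − (-775)) = 1/776. Expand this rational in ℤ_5: compute digits iteratively via d_i = x_i mod 5, x_{i+1} = (x_i − d_i)/5. The first 5 digits are (1, 0, 4, 3, 4).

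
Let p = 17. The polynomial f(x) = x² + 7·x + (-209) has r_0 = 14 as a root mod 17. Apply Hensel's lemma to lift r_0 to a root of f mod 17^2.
r_1 = 218 (mod 289)

Hensel: r_{i+1} = r_i − f(r_i)·(f′(r_i))^{-1} mod 17^{i+2}, f′(x) = 2x + 7. Iterate:
  r_0 = 14 (mod 17)
  r_1 = 218 (mod 289)
Final: r = 218 satisfies f(r) ≡ 0 mod 17^2.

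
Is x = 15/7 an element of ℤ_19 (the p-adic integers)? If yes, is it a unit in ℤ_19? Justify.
x ∈ ℤ_19^× (unit); v_19(x) = 0

ℤ_19 = {x ∈ ℚ_19 : v_19(x) ≥ 0} and ℤ_19^× = {x ∈ ℤ_19 : v_19(x) = 0}. Here v_19(15/7) = v_19(num) − v_19(den) = 0; compare against these criteria.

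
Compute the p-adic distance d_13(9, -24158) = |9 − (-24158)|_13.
d_13(9, -24158) = 1/2197

Step 1 — x − y = 9 − (-24158) = 24167. Step 2 — v_13(24167) = 3 (factor: 24167 = (13^3 · 11); the sign does not affect v_p). Step 3 — |x − y|_13 = 13^{-3} = 1/2197.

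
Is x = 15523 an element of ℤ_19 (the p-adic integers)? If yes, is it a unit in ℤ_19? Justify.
x ∈ ℤ_19 but not a unit; v_19(x) = 2 > 0

ℤ_19 = {x ∈ ℚ_19 : v_19(x) ≥ 0} and ℤ_19^× = {x ∈ ℤ_19 : v_19(x) = 0}. Here v_19(15523) = v_19(num) − v_19(den) = 2; compare against these criteria.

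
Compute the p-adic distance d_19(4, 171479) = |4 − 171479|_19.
d_19(4, 171479) = 1/6859

Step 1 — x − y = 4 − 171479 = -171475. Step 2 — v_19(-171475) = 3 (factor: -171475 = −(19^3 · 25); the sign does not affect v_p). Step 3 — |x − y|_19 = 19^{-3} = 1/6859.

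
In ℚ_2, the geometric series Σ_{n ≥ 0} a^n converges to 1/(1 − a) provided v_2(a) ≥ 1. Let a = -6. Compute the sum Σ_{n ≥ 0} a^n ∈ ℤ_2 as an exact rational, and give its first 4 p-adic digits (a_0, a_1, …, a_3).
Σ a^n = 1/(1 − a) = 1/7;  first 4 digits = (1, 1, 1, 0)

v_2(a) = 1 ≥ 1, so the series converges in ℤ_2 to 1/(1 − a) = 1/(1 − (-6)) = 1/7. Expand this rational in ℤ_2: compute digits iteratively via d_i = x_i mod 2, x_{i+1} = (x_i − d_i)/2. The first 4 digits are (1, 1, 1, 0).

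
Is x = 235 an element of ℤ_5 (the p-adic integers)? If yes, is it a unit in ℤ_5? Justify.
x ∈ ℤ_5 but not a unit; v_5(x) = 1 > 0

ℤ_5 = {x ∈ ℚ_5 : v_5(x) ≥ 0} and ℤ_5^× = {x ∈ ℤ_5 : v_5(x) = 0}. Here v_5(235) = v_5(num) − v_5(den) = 1; compare against these criteria.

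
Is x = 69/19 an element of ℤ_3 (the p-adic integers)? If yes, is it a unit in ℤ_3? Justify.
x ∈ ℤ_3 but not a unit; v_3(x) = 1 > 0

ℤ_3 = {x ∈ ℚ_3 : v_3(x) ≥ 0} and ℤ_3^× = {x ∈ ℤ_3 : v_3(x) = 0}. Here v_3(69/19) = v_3(num) − v_3(den) = 1; compare against these criteria.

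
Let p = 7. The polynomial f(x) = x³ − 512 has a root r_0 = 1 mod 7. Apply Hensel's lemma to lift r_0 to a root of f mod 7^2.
r_1 = 8 (mod 49)

Hensel: r_{i+1} = r_i − f(r_i)/f′(r_i) mod 7^{i+2}, where f′(x) = 3x². Iterate:
  r_0 = 1 (mod 7)
  r_1 = 8 (mod 49)
Final: r = 8 with f(r) ≡ 0 mod 7^2.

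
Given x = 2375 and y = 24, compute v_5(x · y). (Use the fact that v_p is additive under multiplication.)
v_5(57000) = 3

v_p(x) = 3 (factor: 2375 = 5^3 · 19); v_p(y) = 0 (factor: 24 = 5^0 · 24). Additivity: v_p(xy) = v_p(x) + v_p(y) = 3 + 0 = 3. (Direct check: xy = 57000 = 5^3 · (456).)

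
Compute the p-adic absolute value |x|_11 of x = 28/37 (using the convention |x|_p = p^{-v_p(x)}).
|28/37|_11 = 1

Step 1 — compute v_11(x) by factoring powers of 11 out of the numerator and denominator: v_11(28/37) = 0. Step 2 — apply |x|_p = p^{-v_p(x)} = 11^{0} = 1.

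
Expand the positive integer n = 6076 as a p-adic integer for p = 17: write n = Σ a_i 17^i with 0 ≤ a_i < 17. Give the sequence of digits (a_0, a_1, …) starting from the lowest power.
(a_0, a_1, …) = (7, 0, 4, 1)

Repeated division by 17 gives the digits low-to-high: 6076 = 7 + 4·17^2 + 1·17^3. Digit sequence: (7, 0, 4, 1).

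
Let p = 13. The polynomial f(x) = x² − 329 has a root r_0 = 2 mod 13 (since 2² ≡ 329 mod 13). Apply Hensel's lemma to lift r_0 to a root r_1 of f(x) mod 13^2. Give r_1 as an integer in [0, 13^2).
r_1 = 41 (mod 169)

Hensel's recurrence: r_{i+1} = r_i − f(r_i)·(f′(r_i))^{-1} mod 13^{i+2}, with f′(x) = 2x. Iterate:
  r_0 = 2 (mod 13)
  r_1 = 41 (mod 169)
Final: r_1 = 41, and one checks f(r_1) ≡ 0 mod 13^2.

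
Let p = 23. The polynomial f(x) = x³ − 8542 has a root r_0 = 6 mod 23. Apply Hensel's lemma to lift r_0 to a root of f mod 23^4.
r_3 = 81265 (mod 279841)

Hensel: r_{i+1} = r_i − f(r_i)/f′(r_i) mod 23^{i+2}, where f′(x) = 3x². Iterate:
  r_0 = 6 (mod 23)
  r_1 = 328 (mod 529)
  r_2 = 8263 (mod 12167)
  r_3 = 81265 (mod 279841)
Final: r = 81265 with f(r) ≡ 0 mod 23^4.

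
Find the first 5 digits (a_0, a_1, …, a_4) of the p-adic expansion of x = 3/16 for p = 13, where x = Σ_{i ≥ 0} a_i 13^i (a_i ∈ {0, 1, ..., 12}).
(a_0, …, a_4) = (1, 4, 7, 10, 0)

v_13(3/16) = 0 (numerator and denominator both coprime to 13), so x ∈ ℤ_13^×. Compute digits iteratively via a_i = x_i mod 13, x_{i+1} = (x_i − a_i)/13, with x_0 = x:
  x_0 = 3/16;  a_0 = 1;  x_1 = (x_0 − 1)/13 = -1/16
  x_1 = -1/16;  a_1 = 4;  x_2 = (x_1 − 4)/13 = -5/16
  x_2 = -5/16;  a_2 = 7;  x_3 = (x_2 − 7)/13 = -9/16
  x_3 = -9/16;  a_3 = 10;  x_4 = (x_3 − 10)/13 = -13/16
  x_4 = -13/16;  a_4 = 0;  x_5 = (x_4 − 0)/13 = -1/16
Digits: (1, 4, 7, 10, 0).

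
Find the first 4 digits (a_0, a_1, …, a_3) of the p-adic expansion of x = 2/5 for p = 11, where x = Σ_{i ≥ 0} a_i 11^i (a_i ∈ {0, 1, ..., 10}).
(a_0, …, a_3) = (7, 6, 6, 6)

v_11(2/5) = 0 (numerator and denominator both coprime to 11), so x ∈ ℤ_11^×. Compute digits iteratively via a_i = x_i mod 11, x_{i+1} = (x_i − a_i)/11, with x_0 = x:
  x_0 = 2/5;  a_0 = 7;  x_1 = (x_0 − 7)/11 = -3/5
  x_1 = -3/5;  a_1 = 6;  x_2 = (x_1 − 6)/11 = -3/5
  x_2 = -3/5;  a_2 = 6;  x_3 = (x_2 − 6)/11 = -3/5
  x_3 = -3/5;  a_3 = 6;  x_4 = (x_3 − 6)/11 = -3/5
Digits: (7, 6, 6, 6).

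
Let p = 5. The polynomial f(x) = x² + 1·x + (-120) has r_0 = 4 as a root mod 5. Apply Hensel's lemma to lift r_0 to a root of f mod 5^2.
r_1 = 4 (mod 25)

Hensel: r_{i+1} = r_i − f(r_i)·(f′(r_i))^{-1} mod 5^{i+2}, f′(x) = 2x + 1. Iterate:
  r_0 = 4 (mod 5)
  r_1 = 4 (mod 25)
Final: r = 4 satisfies f(r) ≡ 0 mod 5^2.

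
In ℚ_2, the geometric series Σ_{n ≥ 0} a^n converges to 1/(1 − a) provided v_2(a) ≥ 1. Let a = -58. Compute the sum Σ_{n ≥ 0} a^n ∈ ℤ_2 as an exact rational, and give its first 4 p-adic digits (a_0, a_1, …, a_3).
Σ a^n = 1/(1 − a) = 1/59;  first 4 digits = (1, 1, 0, 0)

v_2(a) = 1 ≥ 1, so the series converges in ℤ_2 to 1/(1 − a) = 1/(1 − (-58)) = 1/59. Expand this rational in ℤ_2: compute digits iteratively via d_i = x_i mod 2, x_{i+1} = (x_i − d_i)/2. The first 4 digits are (1, 1, 0, 0).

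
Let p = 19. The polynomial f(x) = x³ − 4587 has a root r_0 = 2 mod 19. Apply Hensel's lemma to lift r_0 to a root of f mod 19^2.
r_1 = 173 (mod 361)

Hensel: r_{i+1} = r_i − f(r_i)/f′(r_i) mod 19^{i+2}, where f′(x) = 3x². Iterate:
  r_0 = 2 (mod 19)
  r_1 = 173 (mod 361)
Final: r = 173 with f(r) ≡ 0 mod 19^2.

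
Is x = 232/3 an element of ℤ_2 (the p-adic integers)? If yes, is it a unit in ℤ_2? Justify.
x ∈ ℤ_2 but not a unit; v_2(x) = 3 > 0

ℤ_2 = {x ∈ ℚ_2 : v_2(x) ≥ 0} and ℤ_2^× = {x ∈ ℤ_2 : v_2(x) = 0}. Here v_2(232/3) = v_2(num) − v_2(den) = 3; compare against these criteria.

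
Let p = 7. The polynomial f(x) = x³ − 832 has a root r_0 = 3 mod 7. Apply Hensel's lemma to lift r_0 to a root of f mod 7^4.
r_3 = 1550 (mod 2401)

Hensel: r_{i+1} = r_i − f(r_i)/f′(r_i) mod 7^{i+2}, where f′(x) = 3x². Iterate:
  r_0 = 3 (mod 7)
  r_1 = 31 (mod 49)
  r_2 = 178 (mod 343)
  r_3 = 1550 (mod 2401)
Final: r = 1550 with f(r) ≡ 0 mod 7^4.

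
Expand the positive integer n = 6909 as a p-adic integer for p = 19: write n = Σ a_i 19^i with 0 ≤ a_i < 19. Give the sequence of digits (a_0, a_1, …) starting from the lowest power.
(a_0, a_1, …) = (12, 2, 0, 1)

Repeated division by 19 gives the digits low-to-high: 6909 = 12 + 2·19^1 + 1·19^3. Digit sequence: (12, 2, 0, 1).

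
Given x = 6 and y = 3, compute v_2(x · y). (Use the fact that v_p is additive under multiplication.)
v_2(18) = 1

v_p(x) = 1 (factor: 6 = 2^1 · 3); v_p(y) = 0 (factor: 3 = 2^0 · 3). Additivity: v_p(xy) = v_p(x) + v_p(y) = 1 + 0 = 1. (Direct check: xy = 18 = 2^1 · (9).)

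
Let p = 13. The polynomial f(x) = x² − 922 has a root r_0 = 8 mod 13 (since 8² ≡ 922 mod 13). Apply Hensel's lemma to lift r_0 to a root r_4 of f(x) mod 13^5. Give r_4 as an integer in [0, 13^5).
r_4 = 94089 (mod 371293)

Hensel's recurrence: r_{i+1} = r_i − f(r_i)·(f′(r_i))^{-1} mod 13^{i+2}, with f′(x) = 2x. Iterate:
  r_0 = 8 (mod 13)
  r_1 = 125 (mod 169)
  r_2 = 1815 (mod 2197)
  r_3 = 8406 (mod 28561)
  r_4 = 94089 (mod 371293)
Final: r_4 = 94089, and one checks f(r_4) ≡ 0 mod 13^5.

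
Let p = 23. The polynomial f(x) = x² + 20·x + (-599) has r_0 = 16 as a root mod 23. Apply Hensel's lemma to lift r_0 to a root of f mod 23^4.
r_3 = 20210 (mod 279841)

Hensel: r_{i+1} = r_i − f(r_i)·(f′(r_i))^{-1} mod 23^{i+2}, f′(x) = 2x + 20. Iterate:
  r_0 = 16 (mod 23)
  r_1 = 108 (mod 529)
  r_2 = 8043 (mod 12167)
  r_3 = 20210 (mod 279841)
Final: r = 20210 satisfies f(r) ≡ 0 mod 23^4.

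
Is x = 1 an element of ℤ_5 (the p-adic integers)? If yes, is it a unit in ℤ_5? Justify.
x ∈ ℤ_5^× (unit); v_5(x) = 0

ℤ_5 = {x ∈ ℚ_5 : v_5(x) ≥ 0} and ℤ_5^× = {x ∈ ℤ_5 : v_5(x) = 0}. Here v_5(1) = v_5(num) − v_5(den) = 0; compare against these criteria.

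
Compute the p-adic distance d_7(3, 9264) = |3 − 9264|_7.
d_7(3, 9264) = 1/343

Step 1 — x − y = 3 − 9264 = -9261. Step 2 — v_7(-9261) = 3 (factor: -9261 = −(7^3 · 27); the sign does not affect v_p). Step 3 — |x − y|_7 = 7^{-3} = 1/343.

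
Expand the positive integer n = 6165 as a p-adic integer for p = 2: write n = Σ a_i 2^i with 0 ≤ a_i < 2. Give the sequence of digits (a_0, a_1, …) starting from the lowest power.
(a_0, a_1, …) = (1, 0, 1, 0, 1, 0, 0, 0, 0, 0, 0, 1, 1)

Repeated division by 2 gives the digits low-to-high: 6165 = 1 + 1·2^2 + 1·2^4 + 1·2^11 + 1·2^12. Digit sequence: (1, 0, 1, 0, 1, 0, 0, 0, 0, 0, 0, 1, 1).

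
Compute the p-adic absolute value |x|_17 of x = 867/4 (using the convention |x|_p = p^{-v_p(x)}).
|867/4|_17 = 1/289

Step 1 — compute v_17(x) by factoring powers of 17 out of the numerator and denominator: v_17(867/4) = 2. Step 2 — apply |x|_p = p^{-v_p(x)} = 17^{-2} = 1/289.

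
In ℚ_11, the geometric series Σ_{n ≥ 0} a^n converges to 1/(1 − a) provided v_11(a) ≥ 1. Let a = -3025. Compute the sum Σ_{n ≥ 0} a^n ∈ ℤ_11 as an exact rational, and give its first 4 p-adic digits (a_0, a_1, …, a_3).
Σ a^n = 1/(1 − a) = 1/3026;  first 4 digits = (1, 0, 8, 8)

v_11(a) = 2 ≥ 1, so the series converges in ℤ_11 to 1/(1 − a) = 1/(1 − (-3025)) = 1/3026. Expand this rational in ℤ_11: compute digits iteratively via d_i = x_i mod 11, x_{i+1} = (x_i − d_i)/11. The first 4 digits are (1, 0, 8, 8).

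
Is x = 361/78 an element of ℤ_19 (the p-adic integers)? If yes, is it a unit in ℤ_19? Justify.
x ∈ ℤ_19 but not a unit; v_19(x) = 2 > 0

ℤ_19 = {x ∈ ℚ_19 : v_19(x) ≥ 0} and ℤ_19^× = {x ∈ ℤ_19 : v_19(x) = 0}. Here v_19(361/78) = v_19(num) − v_19(den) = 2; compare against these criteria.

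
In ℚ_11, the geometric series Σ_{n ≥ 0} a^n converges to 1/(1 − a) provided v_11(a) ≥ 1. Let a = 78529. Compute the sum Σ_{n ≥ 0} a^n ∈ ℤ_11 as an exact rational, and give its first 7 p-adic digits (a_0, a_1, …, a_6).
Σ a^n = 1/(1 − a) = -1/78528;  first 7 digits = (1, 0, 0, 4, 5, 0, 5)

v_11(a) = 3 ≥ 1, so the series converges in ℤ_11 to 1/(1 − a) = 1/(1 − 78529) = -1/78528. Expand this rational in ℤ_11: compute digits iteratively via d_i = x_i mod 11, x_{i+1} = (x_i − d_i)/11. The first 7 digits are (1, 0, 0, 4, 5, 0, 5).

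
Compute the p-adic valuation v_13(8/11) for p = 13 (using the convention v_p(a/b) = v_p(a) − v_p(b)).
v_13(8/11) = 0

Factor powers of 13 from the numerator and denominator of the reduced fraction: 8 = 13^0 · 8 and 11 = 13^0 · 11. Apply v_p(a/b) = v_p(a) − v_p(b): v_13(8/11) = 0 − 0 = 0.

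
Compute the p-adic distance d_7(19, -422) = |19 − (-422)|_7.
d_7(19, -422) = 1/49

Step 1 — x − y = 19 − (-422) = 441. Step 2 — v_7(441) = 2 (factor: 441 = (7^2 · 9); the sign does not affect v_p). Step 3 — |x − y|_7 = 7^{-2} = 1/49.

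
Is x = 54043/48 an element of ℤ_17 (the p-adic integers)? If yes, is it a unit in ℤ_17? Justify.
x ∈ ℤ_17 but not a unit; v_17(x) = 3 > 0

ℤ_17 = {x ∈ ℚ_17 : v_17(x) ≥ 0} and ℤ_17^× = {x ∈ ℤ_17 : v_17(x) = 0}. Here v_17(54043/48) = v_17(num) − v_17(den) = 3; compare against these criteria.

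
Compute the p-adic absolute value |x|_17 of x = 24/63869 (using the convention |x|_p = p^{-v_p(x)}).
|24/63869|_17 = 4913

Step 1 — compute v_17(x) by factoring powers of 17 out of the numerator and denominator: v_17(24/63869) = -3. Step 2 — apply |x|_p = p^{-v_p(x)} = 17^{3} = 4913.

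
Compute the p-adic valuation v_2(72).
v_2(72) = 3

v_2(n) is the largest exponent k such that 2^k divides n. Factor out: 72 = 2^3 · 9. (Sign doesn't affect v_p.) So v_2(72) = 3.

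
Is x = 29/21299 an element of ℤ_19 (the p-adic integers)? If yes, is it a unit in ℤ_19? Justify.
x ∉ ℤ_19 (v_19(x) = -2 < 0)

ℤ_19 = {x ∈ ℚ_19 : v_19(x) ≥ 0} and ℤ_19^× = {x ∈ ℤ_19 : v_19(x) = 0}. Here v_19(29/21299) = v_19(num) − v_19(den) = -2; compare against these criteria.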